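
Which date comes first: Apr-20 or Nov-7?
Apr-20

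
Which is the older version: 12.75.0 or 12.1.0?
12.1.0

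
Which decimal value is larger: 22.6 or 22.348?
22.6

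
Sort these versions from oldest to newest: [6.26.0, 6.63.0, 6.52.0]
[6.26.0, 6.52.0, 6.63.0]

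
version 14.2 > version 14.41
False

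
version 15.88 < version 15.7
False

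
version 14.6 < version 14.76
True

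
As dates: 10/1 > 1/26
True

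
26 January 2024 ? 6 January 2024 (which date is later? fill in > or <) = >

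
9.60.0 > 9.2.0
True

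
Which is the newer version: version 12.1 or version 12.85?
version 12.85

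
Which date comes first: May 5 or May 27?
May 5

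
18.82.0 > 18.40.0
True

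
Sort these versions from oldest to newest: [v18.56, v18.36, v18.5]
[v18.5, v18.36, v18.56]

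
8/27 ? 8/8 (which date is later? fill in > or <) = >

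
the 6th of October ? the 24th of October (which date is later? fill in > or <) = <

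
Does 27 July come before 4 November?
Yes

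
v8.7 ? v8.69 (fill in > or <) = <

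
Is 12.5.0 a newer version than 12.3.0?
Yes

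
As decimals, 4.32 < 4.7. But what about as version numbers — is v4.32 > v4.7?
True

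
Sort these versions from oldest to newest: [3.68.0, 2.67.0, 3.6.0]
[2.67.0, 3.6.0, 3.68.0]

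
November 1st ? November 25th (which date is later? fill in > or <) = <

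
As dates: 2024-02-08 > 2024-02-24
False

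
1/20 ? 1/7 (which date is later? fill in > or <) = >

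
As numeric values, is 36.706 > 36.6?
True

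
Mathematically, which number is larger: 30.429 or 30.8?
30.8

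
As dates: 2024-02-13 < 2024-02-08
False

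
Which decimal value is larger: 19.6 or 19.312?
19.6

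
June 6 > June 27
False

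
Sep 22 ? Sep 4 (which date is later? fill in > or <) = >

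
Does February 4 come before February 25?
Yes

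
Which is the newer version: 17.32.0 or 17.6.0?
17.32.0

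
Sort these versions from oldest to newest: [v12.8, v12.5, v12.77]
[v12.5, v12.8, v12.77]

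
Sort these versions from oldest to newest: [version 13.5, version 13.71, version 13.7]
[version 13.5, version 13.7, version 13.71]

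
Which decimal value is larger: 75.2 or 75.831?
75.831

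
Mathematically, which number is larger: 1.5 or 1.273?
1.5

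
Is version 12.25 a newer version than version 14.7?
No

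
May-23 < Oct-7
True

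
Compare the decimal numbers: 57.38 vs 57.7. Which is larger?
57.7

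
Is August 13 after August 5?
Yes. Day 13 comes after day 5 in August — this is a date comparison, not a decimal one (the decimal 8.13 would be smaller than 8.5).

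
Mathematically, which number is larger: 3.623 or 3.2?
3.623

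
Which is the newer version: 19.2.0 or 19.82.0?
19.82.0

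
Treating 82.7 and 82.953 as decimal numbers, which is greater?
82.953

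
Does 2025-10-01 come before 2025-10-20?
Yes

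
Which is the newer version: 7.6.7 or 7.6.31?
7.6.31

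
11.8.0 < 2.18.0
False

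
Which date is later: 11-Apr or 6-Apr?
11-Apr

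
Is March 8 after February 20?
Yes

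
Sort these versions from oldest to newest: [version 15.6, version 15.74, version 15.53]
[version 15.6, version 15.53, version 15.74]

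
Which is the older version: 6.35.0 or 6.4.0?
6.4.0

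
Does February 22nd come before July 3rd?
Yes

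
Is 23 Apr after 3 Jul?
No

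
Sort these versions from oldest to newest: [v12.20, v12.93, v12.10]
[v12.10, v12.20, v12.93]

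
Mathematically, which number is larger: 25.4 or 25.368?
25.4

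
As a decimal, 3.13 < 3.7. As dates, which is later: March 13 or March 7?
March 13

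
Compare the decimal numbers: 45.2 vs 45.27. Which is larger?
45.27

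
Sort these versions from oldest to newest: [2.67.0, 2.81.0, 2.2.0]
[2.2.0, 2.67.0, 2.81.0]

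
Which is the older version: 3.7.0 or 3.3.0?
3.3.0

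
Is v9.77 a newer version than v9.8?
Yes. Version numbers are compared segment by segment as integers, not as decimals: minor version 77 > 8, so v9.77 > v9.8 (even though the decimal 9.77 < 9.8).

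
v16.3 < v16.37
True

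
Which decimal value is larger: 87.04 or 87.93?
87.93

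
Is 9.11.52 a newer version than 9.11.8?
Yes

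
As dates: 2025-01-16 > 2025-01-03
True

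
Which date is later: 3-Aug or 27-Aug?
27-Aug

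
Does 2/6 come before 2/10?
Yes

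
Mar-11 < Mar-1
False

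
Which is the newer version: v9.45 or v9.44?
v9.45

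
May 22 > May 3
True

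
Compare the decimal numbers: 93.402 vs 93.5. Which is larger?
93.5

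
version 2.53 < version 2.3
False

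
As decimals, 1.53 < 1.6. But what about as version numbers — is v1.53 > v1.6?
True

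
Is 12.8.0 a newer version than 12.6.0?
Yes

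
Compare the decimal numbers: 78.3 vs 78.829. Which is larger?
78.829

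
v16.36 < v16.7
False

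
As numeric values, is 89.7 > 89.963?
False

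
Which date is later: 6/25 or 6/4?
6/25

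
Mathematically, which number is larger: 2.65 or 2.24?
2.65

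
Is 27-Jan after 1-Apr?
No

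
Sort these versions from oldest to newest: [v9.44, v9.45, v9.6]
[v9.6, v9.44, v9.45]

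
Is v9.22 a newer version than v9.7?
Yes. Version numbers are compared segment by segment as integers, not as decimals: minor version 22 > 7, so v9.22 > v9.7 (even though the decimal 9.22 < 9.7).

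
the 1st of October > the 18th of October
False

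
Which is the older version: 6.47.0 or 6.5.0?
6.5.0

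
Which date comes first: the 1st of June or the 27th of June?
the 1st of June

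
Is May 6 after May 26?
No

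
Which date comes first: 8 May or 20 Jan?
20 Jan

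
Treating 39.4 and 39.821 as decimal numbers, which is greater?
39.821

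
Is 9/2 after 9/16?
No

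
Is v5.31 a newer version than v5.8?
Yes. Version numbers are compared segment by segment as integers, not as decimals: minor version 31 > 8, so v5.31 > v5.8 (even though the decimal 5.31 < 5.8).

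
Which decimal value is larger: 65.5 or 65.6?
65.6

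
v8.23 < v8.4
False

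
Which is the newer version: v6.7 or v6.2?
v6.7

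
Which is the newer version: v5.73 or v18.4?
v18.4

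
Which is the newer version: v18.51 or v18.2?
v18.51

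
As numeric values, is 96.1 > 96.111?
False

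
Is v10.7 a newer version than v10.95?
No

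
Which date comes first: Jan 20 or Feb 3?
Jan 20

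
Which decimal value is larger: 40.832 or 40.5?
40.832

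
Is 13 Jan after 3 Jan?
Yes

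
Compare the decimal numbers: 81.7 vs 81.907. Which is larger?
81.907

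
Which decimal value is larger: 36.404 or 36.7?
36.7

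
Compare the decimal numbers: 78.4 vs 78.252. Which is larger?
78.4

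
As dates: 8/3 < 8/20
True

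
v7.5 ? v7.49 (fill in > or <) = <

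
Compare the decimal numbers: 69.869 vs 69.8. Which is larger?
69.869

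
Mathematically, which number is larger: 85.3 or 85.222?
85.3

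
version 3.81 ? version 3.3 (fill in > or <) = >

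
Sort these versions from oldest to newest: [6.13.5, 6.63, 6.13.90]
[6.13.5, 6.13.90, 6.63]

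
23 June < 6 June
False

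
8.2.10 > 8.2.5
True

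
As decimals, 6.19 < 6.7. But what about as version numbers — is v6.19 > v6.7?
True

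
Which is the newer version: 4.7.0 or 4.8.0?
4.8.0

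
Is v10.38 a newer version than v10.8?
Yes. Version numbers are compared segment by segment as integers, not as decimals: minor version 38 > 8, so v10.38 > v10.8 (even though the decimal 10.38 < 10.8).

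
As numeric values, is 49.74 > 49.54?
True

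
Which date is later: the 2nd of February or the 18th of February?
the 18th of February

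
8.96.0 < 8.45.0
False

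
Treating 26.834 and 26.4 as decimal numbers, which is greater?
26.834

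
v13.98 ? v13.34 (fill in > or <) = >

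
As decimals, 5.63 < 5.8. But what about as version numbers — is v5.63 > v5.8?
True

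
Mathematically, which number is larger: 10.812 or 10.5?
10.812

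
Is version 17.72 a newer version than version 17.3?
Yes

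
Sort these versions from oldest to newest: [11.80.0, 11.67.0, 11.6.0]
[11.6.0, 11.67.0, 11.80.0]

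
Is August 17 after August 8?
Yes. Day 17 comes after day 8 in August — this is a date comparison, not a decimal one (the decimal 8.17 would be smaller than 8.8).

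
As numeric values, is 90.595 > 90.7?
False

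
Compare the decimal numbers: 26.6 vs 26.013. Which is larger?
26.6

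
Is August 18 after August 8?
Yes. Day 18 comes after day 8 in August — this is a date comparison, not a decimal one (the decimal 8.18 would be smaller than 8.8).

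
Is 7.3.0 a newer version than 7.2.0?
Yes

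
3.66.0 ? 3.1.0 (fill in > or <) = >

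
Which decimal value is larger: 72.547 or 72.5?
72.547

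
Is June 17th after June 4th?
Yes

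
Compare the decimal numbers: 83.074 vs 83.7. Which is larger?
83.7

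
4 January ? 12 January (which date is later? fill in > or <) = <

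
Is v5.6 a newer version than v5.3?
Yes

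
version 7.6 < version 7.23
True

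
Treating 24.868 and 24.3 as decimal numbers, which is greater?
24.868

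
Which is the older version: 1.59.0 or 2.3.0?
1.59.0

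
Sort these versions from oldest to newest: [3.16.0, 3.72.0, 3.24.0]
[3.16.0, 3.24.0, 3.72.0]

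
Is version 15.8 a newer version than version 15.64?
No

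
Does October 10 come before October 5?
No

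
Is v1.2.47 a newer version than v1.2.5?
Yes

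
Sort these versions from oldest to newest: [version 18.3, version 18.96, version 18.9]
[version 18.3, version 18.9, version 18.96]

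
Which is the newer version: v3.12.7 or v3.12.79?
v3.12.79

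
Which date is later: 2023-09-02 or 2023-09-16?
2023-09-16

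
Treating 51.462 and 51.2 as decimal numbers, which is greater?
51.462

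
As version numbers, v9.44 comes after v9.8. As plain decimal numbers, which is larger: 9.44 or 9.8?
9.8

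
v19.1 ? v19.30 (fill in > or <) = <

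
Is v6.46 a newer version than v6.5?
Yes. Version numbers are compared segment by segment as integers, not as decimals: minor version 46 > 5, so v6.46 > v6.5 (even though the decimal 6.46 < 6.5).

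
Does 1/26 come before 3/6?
Yes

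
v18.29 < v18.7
False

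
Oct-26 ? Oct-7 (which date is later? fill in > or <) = >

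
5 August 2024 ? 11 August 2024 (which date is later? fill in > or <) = <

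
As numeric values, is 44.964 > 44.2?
True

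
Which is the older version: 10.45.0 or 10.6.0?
10.6.0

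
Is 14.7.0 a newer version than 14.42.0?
No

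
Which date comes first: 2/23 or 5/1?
2/23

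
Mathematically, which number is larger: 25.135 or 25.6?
25.6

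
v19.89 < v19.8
False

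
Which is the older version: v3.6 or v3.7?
v3.6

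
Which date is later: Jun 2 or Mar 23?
Jun 2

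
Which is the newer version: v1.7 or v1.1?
v1.7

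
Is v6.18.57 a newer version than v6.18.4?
Yes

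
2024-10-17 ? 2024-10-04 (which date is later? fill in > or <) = >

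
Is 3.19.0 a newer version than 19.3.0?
No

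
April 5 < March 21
False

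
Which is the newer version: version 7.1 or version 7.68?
version 7.68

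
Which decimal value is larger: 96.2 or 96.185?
96.2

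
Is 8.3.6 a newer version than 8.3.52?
No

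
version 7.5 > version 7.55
False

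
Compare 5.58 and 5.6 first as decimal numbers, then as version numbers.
As decimals: 5.58 < 5.6. As versions: v5.58 > v5.6 (minor version 58 > 6).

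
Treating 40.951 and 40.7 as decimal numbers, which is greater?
40.951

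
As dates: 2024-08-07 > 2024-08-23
False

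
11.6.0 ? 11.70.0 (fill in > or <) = <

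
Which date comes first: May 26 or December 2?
May 26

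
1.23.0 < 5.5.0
True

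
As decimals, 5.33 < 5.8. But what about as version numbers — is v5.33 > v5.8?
True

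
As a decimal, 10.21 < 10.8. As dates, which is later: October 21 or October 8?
October 21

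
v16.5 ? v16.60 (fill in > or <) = <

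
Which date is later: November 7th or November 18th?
November 18th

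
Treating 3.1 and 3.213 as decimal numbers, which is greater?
3.213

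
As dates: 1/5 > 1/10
False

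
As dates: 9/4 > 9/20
False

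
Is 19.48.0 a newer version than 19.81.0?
No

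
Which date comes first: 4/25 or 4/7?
4/7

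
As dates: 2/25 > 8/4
False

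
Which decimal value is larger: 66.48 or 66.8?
66.8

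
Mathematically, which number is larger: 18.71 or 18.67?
18.71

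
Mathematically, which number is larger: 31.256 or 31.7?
31.7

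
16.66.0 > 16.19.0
True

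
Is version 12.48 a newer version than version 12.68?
No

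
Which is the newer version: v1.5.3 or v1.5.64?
v1.5.64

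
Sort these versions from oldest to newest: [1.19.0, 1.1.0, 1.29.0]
[1.1.0, 1.19.0, 1.29.0]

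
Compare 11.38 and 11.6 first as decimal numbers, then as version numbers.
As decimals: 11.38 < 11.6. As versions: v11.38 > v11.6 (minor version 38 > 6).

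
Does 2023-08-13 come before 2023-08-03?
No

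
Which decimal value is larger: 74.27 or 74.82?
74.82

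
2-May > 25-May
False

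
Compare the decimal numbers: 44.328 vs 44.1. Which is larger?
44.328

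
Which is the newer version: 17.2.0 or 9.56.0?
17.2.0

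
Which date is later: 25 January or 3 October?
3 October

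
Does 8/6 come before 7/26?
No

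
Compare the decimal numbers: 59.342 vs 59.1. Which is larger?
59.342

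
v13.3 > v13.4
False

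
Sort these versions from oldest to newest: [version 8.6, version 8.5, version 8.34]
[version 8.5, version 8.6, version 8.34]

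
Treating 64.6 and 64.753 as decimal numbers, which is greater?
64.753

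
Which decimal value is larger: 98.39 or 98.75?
98.75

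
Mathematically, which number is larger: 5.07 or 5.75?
5.75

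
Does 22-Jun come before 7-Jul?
Yes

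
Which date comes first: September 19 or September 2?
September 2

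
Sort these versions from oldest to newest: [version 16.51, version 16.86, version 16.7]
[version 16.7, version 16.51, version 16.86]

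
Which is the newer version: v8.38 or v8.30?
v8.38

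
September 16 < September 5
False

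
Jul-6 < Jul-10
True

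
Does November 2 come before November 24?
Yes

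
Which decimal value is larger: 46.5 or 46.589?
46.589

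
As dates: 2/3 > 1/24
True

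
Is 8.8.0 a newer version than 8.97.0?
No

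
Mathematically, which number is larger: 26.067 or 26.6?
26.6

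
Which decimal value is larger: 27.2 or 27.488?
27.488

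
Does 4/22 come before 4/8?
No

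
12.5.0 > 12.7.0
False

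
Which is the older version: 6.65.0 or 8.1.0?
6.65.0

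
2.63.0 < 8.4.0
True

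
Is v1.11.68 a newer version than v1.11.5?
Yes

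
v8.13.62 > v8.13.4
True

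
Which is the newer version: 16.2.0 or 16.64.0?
16.64.0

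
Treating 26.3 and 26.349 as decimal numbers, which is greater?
26.349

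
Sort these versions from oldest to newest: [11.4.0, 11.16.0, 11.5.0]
[11.4.0, 11.5.0, 11.16.0]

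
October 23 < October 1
False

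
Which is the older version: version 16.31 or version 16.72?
version 16.31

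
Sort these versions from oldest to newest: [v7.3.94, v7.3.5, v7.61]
[v7.3.5, v7.3.94, v7.61]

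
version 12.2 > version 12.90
False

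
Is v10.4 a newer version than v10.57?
No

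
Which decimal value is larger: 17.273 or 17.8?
17.8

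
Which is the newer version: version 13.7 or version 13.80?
version 13.80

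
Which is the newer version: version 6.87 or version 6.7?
version 6.87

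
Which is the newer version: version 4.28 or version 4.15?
version 4.28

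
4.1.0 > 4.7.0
False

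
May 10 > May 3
True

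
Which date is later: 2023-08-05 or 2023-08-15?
2023-08-15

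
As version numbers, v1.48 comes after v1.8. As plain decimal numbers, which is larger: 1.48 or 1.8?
1.8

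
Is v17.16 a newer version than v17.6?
Yes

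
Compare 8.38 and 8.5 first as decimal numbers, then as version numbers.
As decimals: 8.38 < 8.5. As versions: v8.38 > v8.5 (minor version 38 > 5).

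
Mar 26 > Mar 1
True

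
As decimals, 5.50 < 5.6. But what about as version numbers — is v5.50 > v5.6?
True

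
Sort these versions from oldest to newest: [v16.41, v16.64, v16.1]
[v16.1, v16.41, v16.64]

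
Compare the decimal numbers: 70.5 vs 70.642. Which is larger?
70.642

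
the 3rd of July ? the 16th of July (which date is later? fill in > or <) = <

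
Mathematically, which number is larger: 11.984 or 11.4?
11.984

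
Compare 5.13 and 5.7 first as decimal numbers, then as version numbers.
As decimals: 5.13 < 5.7. As versions: v5.13 > v5.7 (minor version 13 > 7).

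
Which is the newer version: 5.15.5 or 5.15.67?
5.15.67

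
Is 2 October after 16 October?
No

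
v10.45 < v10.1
False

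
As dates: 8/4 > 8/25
False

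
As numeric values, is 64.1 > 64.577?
False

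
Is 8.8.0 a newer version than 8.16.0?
No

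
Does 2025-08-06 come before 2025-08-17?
Yes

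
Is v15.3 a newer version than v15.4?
No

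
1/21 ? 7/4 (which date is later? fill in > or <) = <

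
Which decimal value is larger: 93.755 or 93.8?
93.8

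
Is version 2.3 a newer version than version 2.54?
No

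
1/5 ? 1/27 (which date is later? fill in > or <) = <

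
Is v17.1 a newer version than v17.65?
No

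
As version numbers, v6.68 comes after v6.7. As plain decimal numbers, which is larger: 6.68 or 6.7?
6.7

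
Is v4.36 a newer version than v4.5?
Yes. Version numbers are compared segment by segment as integers, not as decimals: minor version 36 > 5, so v4.36 > v4.5 (even though the decimal 4.36 < 4.5).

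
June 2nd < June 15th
True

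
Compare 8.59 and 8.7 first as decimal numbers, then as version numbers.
As decimals: 8.59 < 8.7. As versions: v8.59 > v8.7 (minor version 59 > 7).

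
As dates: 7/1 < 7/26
True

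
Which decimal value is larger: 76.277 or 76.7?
76.7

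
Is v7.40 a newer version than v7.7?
Yes. Version numbers are compared segment by segment as integers, not as decimals: minor version 40 > 7, so v7.40 > v7.7 (even though the decimal 7.40 < 7.7).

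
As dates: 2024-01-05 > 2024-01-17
False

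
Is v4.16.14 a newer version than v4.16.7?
Yes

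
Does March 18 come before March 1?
No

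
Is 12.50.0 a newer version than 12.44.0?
Yes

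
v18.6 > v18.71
False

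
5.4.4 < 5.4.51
True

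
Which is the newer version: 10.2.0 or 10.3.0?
10.3.0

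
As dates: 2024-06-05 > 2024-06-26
False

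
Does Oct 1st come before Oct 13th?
Yes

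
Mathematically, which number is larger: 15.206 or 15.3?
15.3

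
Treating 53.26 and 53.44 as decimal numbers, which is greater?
53.44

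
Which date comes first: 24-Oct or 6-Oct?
6-Oct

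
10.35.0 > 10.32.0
True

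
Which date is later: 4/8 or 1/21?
4/8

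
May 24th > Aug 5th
False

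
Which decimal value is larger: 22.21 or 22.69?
22.69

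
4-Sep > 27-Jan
True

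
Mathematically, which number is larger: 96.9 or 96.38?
96.9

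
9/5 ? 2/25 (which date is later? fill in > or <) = >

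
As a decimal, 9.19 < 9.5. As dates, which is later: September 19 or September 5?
September 19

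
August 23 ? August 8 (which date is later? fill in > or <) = >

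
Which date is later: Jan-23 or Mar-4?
Mar-4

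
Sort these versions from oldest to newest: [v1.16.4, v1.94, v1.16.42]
[v1.16.4, v1.16.42, v1.94]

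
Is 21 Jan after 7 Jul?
No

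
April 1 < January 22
False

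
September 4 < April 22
False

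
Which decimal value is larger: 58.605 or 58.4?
58.605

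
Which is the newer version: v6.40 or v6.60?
v6.60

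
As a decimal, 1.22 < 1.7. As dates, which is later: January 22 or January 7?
January 22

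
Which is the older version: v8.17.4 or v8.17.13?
v8.17.4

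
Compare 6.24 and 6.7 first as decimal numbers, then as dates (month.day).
As decimals: 6.24 < 6.7. As dates: 6/24 is later than 6/7 (day 24 > day 7).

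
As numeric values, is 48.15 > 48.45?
False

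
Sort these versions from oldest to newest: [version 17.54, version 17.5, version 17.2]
[version 17.2, version 17.5, version 17.54]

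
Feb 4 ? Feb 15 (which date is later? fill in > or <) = <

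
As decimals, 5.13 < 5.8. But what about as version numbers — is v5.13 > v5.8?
True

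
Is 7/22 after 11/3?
No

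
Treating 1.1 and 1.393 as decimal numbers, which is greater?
1.393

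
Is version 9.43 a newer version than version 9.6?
Yes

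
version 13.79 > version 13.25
True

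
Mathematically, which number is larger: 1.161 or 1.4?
1.4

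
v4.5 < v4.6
True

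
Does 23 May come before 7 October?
Yes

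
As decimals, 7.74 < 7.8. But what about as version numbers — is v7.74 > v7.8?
True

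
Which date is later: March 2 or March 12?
March 12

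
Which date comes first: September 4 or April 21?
April 21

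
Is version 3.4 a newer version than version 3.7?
No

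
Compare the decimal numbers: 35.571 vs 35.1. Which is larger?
35.571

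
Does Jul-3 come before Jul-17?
Yes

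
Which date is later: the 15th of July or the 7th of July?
the 15th of July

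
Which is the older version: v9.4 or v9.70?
v9.4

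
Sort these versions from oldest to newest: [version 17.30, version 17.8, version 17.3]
[version 17.3, version 17.8, version 17.30]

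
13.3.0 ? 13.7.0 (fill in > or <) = <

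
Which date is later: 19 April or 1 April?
19 April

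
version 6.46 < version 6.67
True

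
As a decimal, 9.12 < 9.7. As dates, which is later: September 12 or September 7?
September 12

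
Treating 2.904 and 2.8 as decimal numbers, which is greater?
2.904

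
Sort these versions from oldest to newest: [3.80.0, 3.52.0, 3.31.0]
[3.31.0, 3.52.0, 3.80.0]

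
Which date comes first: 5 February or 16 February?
5 February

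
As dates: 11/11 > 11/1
True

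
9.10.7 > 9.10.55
False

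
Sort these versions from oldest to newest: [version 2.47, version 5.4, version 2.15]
[version 2.15, version 2.47, version 5.4]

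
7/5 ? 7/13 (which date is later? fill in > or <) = <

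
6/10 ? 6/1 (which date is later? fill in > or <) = >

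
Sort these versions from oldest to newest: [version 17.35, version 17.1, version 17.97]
[version 17.1, version 17.35, version 17.97]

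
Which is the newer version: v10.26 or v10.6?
v10.26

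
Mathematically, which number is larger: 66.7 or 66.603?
66.7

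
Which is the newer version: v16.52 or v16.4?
v16.52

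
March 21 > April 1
False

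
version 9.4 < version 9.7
True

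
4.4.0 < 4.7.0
True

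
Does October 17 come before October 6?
No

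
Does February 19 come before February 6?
No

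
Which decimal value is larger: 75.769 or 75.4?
75.769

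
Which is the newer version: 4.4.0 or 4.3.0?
4.4.0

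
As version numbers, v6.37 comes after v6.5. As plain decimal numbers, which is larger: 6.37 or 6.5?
6.5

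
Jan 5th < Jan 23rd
True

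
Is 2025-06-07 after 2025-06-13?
No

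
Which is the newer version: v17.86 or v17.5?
v17.86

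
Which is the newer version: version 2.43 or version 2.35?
version 2.43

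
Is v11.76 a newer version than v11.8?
Yes. Version numbers are compared segment by segment as integers, not as decimals: minor version 76 > 8, so v11.76 > v11.8 (even though the decimal 11.76 < 11.8).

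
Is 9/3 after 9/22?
No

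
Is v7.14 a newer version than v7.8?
Yes. Version numbers are compared segment by segment as integers, not as decimals: minor version 14 > 8, so v7.14 > v7.8 (even though the decimal 7.14 < 7.8).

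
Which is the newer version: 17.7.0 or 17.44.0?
17.44.0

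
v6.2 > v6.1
True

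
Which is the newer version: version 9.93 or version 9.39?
version 9.93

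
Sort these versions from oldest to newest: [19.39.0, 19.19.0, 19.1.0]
[19.1.0, 19.19.0, 19.39.0]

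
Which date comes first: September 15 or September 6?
September 6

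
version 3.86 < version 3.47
False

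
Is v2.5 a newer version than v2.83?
No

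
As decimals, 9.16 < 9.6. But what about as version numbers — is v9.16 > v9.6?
True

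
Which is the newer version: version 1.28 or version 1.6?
version 1.28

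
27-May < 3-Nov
True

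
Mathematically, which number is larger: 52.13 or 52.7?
52.7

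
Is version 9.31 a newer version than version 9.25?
Yes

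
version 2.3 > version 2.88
False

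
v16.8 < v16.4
False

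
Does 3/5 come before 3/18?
Yes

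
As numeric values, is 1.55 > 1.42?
True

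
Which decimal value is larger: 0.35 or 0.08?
0.35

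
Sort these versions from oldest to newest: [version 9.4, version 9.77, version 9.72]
[version 9.4, version 9.72, version 9.77]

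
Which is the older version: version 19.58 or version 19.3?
version 19.3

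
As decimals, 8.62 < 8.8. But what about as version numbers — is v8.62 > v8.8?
True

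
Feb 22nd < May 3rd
True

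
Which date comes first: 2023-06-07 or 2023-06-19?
2023-06-07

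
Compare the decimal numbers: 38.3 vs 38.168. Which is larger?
38.3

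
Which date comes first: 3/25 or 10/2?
3/25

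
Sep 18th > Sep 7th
True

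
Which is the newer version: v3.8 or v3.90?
v3.90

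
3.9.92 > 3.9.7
True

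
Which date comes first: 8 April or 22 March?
22 March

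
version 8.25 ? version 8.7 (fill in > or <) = >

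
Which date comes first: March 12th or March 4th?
March 4th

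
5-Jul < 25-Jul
True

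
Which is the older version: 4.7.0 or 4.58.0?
4.7.0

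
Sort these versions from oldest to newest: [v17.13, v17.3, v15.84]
[v15.84, v17.3, v17.13]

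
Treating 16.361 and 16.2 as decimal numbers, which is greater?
16.361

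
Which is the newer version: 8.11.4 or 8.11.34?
8.11.34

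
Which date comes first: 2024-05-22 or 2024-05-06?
2024-05-06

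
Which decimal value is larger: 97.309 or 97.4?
97.4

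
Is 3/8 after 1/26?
Yes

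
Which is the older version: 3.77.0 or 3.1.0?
3.1.0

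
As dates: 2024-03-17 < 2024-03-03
False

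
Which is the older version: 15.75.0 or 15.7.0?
15.7.0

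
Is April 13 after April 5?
Yes. Day 13 comes after day 5 in April — this is a date comparison, not a decimal one (the decimal 4.13 would be smaller than 4.5).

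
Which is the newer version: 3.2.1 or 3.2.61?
3.2.61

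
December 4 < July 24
False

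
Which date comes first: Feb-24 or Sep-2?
Feb-24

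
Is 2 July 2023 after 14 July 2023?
No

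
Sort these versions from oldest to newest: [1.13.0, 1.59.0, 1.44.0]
[1.13.0, 1.44.0, 1.59.0]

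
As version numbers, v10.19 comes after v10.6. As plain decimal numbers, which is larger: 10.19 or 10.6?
10.6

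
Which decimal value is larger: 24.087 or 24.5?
24.5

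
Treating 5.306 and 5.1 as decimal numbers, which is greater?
5.306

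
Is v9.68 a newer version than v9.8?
Yes. Version numbers are compared segment by segment as integers, not as decimals: minor version 68 > 8, so v9.68 > v9.8 (even though the decimal 9.68 < 9.8).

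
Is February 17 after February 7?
Yes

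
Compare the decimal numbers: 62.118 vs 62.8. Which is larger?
62.8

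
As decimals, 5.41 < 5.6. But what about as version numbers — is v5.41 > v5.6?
True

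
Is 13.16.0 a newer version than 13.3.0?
Yes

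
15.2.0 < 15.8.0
True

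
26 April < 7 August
True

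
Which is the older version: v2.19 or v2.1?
v2.1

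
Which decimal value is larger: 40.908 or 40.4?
40.908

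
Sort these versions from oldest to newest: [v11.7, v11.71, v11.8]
[v11.7, v11.8, v11.71]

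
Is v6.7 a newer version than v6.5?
Yes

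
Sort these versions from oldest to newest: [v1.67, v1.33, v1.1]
[v1.1, v1.33, v1.67]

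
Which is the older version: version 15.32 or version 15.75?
version 15.32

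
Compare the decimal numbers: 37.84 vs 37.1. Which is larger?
37.84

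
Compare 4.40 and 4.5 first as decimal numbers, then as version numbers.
As decimals: 4.40 < 4.5. As versions: v4.40 > v4.5 (minor version 40 > 5).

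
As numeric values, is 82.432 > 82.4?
True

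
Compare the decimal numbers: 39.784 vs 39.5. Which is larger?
39.784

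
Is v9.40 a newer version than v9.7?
Yes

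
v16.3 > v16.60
False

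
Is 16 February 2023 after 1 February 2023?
Yes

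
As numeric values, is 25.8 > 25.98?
False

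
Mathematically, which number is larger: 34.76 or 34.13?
34.76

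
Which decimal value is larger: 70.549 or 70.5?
70.549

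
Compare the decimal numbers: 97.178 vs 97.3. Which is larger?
97.3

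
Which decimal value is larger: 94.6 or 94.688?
94.688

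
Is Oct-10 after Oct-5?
Yes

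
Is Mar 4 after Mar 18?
No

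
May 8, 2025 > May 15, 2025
False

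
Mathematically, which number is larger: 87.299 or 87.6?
87.6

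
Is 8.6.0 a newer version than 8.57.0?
No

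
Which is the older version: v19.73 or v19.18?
v19.18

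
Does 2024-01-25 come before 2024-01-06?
No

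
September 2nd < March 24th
False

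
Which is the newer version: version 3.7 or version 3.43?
version 3.43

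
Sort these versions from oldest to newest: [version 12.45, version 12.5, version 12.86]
[version 12.5, version 12.45, version 12.86]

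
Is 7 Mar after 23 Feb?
Yes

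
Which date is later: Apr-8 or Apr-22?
Apr-22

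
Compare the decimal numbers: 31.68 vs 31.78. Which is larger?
31.78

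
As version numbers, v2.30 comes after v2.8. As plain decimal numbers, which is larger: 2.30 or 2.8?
2.8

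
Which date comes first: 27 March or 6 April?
27 March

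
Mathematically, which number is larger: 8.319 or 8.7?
8.7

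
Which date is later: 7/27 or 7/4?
7/27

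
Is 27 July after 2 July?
Yes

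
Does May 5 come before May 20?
Yes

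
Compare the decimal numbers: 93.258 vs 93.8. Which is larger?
93.8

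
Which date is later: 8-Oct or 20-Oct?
20-Oct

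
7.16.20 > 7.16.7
True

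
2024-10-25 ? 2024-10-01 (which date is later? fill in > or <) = >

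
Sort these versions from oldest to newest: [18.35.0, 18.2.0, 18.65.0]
[18.2.0, 18.35.0, 18.65.0]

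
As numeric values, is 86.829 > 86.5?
True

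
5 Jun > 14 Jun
False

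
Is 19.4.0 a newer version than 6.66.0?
Yes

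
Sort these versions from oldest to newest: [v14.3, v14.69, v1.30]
[v1.30, v14.3, v14.69]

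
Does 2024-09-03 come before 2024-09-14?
Yes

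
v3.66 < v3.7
False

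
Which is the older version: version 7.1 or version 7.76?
version 7.1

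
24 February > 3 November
False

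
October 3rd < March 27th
False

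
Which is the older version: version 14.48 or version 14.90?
version 14.48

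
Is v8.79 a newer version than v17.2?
No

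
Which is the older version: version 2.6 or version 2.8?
version 2.6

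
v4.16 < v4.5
False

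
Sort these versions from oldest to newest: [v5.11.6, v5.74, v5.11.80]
[v5.11.6, v5.11.80, v5.74]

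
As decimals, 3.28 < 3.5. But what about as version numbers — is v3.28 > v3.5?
True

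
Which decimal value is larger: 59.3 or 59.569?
59.569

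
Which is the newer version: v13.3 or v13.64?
v13.64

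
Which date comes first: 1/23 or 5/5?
1/23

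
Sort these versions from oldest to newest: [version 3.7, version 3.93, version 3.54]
[version 3.7, version 3.54, version 3.93]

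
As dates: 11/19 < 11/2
False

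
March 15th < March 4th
False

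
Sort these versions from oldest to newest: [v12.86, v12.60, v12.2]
[v12.2, v12.60, v12.86]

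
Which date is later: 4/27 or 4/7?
4/27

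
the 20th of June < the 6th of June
False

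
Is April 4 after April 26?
No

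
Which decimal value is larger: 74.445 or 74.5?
74.5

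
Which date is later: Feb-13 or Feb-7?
Feb-13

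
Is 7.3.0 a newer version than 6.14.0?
Yes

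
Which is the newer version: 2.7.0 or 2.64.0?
2.64.0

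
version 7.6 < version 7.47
True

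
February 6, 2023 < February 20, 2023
True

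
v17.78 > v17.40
True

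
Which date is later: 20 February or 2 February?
20 February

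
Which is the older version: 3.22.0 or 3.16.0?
3.16.0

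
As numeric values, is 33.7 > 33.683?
True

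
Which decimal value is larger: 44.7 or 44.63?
44.7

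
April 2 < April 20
True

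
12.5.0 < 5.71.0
False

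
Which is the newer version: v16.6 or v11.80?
v16.6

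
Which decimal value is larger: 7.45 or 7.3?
7.45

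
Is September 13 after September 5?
Yes. Day 13 comes after day 5 in September — this is a date comparison, not a decimal one (the decimal 9.13 would be smaller than 9.5).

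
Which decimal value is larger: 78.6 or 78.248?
78.6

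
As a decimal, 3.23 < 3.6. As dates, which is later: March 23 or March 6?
March 23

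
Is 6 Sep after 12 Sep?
No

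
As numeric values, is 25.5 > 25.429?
True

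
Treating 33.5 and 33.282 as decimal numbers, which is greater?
33.5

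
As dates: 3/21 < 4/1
True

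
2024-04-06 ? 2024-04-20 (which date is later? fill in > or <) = <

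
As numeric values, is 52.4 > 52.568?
False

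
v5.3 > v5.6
False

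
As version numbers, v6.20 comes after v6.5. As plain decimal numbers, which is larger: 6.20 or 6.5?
6.5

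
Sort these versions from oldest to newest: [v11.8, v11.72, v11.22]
[v11.8, v11.22, v11.72]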